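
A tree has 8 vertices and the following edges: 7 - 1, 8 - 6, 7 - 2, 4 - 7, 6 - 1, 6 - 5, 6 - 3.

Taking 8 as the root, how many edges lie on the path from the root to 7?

8–6–1–7 — 3 edges.

3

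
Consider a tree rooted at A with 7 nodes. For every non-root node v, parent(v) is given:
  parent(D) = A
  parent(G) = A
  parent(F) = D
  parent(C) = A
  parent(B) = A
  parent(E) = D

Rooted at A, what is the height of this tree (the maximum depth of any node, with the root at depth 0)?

E sits deepest: A → D → E — 2 edges from the root.

2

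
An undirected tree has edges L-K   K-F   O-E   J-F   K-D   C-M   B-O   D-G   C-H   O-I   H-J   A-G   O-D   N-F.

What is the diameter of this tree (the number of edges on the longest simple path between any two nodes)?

8

Starting from M, a farthest node is I at distance 8.
One longest path: M-C-H-J-F-K-D-O-I.
So the diameter is 8.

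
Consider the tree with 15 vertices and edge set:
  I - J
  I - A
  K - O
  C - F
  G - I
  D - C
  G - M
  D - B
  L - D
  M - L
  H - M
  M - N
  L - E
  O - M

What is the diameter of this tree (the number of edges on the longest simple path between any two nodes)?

7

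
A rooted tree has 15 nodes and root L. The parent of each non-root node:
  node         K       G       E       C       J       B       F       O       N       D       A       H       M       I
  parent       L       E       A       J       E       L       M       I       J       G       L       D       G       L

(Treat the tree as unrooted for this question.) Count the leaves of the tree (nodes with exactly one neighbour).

The leaves are B, C, F, H, K, N, O.
That is 7 leaves.

7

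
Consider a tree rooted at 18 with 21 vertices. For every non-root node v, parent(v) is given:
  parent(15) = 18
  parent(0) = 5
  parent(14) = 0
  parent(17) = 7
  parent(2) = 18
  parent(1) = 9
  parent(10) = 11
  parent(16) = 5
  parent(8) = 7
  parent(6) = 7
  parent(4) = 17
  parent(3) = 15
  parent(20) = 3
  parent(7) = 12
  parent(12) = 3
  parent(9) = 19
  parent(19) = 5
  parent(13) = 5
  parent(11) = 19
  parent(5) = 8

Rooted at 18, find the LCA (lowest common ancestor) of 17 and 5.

7

17's ancestor chain is 17, 7, 12, 3, 15, 18 and 5's is 5, 8, 7, 12, 3, 15, 18; they first meet at 7.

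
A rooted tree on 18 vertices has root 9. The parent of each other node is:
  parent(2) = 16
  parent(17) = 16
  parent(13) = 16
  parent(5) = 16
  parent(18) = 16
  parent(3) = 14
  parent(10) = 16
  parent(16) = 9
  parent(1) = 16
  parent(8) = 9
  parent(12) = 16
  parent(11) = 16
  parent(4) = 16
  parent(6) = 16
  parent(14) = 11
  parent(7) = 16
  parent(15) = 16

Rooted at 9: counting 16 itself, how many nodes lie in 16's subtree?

16's subtree: {16, 11, 17, 2, 4, 1, 18, 6, 13, 12, 5, 10, 15, 7, 14, 3}, size 16.

16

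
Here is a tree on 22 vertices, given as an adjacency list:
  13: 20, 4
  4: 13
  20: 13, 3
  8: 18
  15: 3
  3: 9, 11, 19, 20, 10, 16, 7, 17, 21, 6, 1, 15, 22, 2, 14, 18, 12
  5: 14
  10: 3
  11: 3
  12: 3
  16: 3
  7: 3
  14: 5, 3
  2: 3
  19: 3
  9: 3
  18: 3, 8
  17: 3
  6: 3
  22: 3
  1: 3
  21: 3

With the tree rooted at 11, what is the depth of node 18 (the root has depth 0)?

Path from 11 to 18: 11–3–18, which has 2 edges.

2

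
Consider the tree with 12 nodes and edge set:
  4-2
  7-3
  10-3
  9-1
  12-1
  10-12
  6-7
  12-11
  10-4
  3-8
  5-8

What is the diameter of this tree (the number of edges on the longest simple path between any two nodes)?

Starting from 9, a farthest node is 5 at distance 6.
One longest path: 9-1-12-10-3-8-5.
So the diameter is 6.

6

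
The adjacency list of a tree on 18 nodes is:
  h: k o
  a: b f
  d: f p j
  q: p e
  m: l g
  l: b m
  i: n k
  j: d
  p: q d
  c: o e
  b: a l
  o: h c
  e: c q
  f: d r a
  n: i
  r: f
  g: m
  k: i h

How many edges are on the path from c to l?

Walking from c: c–e–q–p–d–f–a–b–l. Length 8.

8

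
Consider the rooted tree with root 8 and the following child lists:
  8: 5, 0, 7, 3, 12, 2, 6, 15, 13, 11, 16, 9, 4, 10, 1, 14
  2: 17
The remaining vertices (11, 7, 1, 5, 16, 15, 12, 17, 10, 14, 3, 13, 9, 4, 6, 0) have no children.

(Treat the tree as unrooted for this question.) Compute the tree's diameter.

3

Starting from 17, a farthest node is 1 at distance 3.
One longest path: 17 - 2 - 8 - 1.
So the diameter is 3.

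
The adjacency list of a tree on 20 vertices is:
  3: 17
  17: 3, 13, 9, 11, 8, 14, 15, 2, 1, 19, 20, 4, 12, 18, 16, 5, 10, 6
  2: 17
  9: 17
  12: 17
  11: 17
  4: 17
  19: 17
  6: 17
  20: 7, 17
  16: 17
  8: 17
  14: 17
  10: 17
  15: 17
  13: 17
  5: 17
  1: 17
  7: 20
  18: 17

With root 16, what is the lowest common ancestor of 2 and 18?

Path 2→root: 2 17 16; path 18→root: 18 17 16.
First common node: 17.

17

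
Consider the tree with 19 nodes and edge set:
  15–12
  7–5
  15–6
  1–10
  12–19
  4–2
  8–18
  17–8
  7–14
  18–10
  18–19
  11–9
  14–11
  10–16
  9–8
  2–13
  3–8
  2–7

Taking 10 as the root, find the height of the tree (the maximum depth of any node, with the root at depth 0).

8

A deepest node is 4, reached by 10–18–8–9–11–14–7–2–4.
That path has 8 edges, so the height is 8.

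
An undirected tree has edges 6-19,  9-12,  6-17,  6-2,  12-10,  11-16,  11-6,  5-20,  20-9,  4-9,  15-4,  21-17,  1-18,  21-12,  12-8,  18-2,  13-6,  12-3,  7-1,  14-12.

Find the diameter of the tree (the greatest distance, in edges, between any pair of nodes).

10

A longest path is 7-1-18-2-6-17-21-12-9-20-5, with 10 edges.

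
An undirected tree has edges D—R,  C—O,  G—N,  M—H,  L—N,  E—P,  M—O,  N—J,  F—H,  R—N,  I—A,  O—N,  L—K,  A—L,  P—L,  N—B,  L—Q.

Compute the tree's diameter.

A longest path is F - H - M - O - N - L - P - E, with 7 edges.

7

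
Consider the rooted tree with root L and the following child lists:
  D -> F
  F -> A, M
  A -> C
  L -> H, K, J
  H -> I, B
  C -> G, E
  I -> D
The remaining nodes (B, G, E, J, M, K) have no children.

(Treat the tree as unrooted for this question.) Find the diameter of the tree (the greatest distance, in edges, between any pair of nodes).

Starting from E, a farthest node is K at distance 8.
One longest path: E - C - A - F - D - I - H - L - K.
So the diameter is 8.

8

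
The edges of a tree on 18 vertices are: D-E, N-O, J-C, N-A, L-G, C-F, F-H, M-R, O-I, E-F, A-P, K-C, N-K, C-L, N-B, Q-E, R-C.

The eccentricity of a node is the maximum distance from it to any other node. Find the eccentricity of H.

6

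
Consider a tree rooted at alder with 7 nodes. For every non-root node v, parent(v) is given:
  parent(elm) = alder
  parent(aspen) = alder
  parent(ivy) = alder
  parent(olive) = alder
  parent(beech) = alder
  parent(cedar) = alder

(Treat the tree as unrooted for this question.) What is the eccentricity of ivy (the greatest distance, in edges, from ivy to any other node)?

2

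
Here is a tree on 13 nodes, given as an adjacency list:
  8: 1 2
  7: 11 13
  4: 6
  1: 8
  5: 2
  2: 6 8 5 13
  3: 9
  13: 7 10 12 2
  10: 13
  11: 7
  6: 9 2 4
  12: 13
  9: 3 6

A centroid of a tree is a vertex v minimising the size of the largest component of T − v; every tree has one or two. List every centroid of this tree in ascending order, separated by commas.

2

If 2 is removed the pieces have sizes 5, 4, 2, 1, all ≤ ⌊13/2⌋ = 6.
No neighbour of 2 does as well, so 2 is the unique centroid.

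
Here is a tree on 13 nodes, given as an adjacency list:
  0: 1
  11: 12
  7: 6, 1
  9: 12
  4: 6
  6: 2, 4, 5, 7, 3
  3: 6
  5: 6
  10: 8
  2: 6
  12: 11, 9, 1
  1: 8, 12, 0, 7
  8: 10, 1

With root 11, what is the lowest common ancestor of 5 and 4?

Path 5→root: 5 6 7 1 12 11; path 4→root: 4 6 7 1 12 11.
First common node: 6.

6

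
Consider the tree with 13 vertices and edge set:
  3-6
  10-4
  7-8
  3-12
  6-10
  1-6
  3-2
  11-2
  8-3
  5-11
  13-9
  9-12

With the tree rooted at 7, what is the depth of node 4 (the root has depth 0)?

5

Climbing from 4 to the root: 4–10–6–3–8–7. That's 5 steps.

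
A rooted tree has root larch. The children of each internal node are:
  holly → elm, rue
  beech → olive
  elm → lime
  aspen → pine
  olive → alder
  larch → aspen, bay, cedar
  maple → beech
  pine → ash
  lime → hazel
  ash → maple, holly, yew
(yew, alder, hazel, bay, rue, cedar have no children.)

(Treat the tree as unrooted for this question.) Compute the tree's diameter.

8

Starting from alder, a farthest node is bay at distance 8.
One longest path: alder–olive–beech–maple–ash–pine–aspen–larch–bay.
So the diameter is 8.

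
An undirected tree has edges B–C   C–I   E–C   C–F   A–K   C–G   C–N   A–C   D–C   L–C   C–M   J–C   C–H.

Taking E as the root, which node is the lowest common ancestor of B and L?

Path B→root: B C E; path L→root: L C E.
First common node: C.

C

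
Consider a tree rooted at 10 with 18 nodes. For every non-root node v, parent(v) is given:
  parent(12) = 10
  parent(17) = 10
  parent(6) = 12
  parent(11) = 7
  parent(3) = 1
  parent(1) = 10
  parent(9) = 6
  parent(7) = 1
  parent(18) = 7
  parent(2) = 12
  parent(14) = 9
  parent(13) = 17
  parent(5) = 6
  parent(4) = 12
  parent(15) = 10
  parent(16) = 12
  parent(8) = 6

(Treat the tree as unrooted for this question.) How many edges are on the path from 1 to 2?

3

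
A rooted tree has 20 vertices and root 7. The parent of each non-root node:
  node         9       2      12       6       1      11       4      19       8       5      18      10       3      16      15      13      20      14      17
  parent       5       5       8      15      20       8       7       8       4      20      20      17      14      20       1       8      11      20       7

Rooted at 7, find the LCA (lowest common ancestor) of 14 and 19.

Path 14→root: 14 20 11 8 4 7; path 19→root: 19 8 4 7.
First common node: 8.

8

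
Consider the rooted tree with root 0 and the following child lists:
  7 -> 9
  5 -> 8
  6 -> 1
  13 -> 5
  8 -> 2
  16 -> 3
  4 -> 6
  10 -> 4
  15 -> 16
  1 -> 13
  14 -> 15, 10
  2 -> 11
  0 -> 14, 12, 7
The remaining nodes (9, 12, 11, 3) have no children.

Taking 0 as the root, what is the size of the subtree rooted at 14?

13

Descendants of 14 (including itself): 14, 10, 15, 4, 16, 6, 3, 1, 13, 5, 8, 2, 11. That's 13.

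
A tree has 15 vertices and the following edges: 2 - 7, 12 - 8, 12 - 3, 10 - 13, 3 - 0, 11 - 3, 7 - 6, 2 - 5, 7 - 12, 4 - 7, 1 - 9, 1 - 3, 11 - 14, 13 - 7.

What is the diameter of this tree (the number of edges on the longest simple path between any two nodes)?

6

A longest path is 14-11-3-12-7-13-10, with 6 edges.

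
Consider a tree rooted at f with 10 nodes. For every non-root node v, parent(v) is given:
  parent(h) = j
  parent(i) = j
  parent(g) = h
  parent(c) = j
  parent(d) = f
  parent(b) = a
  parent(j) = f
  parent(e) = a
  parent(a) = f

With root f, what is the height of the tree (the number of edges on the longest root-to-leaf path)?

3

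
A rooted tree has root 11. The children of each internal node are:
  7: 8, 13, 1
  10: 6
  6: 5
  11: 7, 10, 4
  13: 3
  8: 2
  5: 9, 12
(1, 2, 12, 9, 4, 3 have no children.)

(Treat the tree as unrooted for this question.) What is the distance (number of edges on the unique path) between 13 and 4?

13 – 7 – 11 – 4: 3 edges.

3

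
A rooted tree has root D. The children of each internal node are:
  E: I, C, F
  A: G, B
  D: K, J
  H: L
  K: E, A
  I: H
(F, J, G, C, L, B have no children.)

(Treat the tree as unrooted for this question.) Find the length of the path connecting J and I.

J–D–K–E–I: 4 edges.

4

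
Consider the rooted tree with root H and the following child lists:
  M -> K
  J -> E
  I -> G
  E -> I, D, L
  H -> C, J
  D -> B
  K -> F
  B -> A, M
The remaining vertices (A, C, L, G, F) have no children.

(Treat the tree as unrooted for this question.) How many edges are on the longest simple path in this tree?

8

BFS from C reaches F last, at distance 8; BFS from F confirms no node is farther.
Path: C - H - J - E - D - B - M - K - F.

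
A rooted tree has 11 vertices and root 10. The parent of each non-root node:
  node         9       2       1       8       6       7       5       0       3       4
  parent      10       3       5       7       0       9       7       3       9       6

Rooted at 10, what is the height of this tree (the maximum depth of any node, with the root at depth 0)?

A deepest node is 4, reached by 10–9–3–0–6–4.
That path has 5 edges, so the height is 5.

5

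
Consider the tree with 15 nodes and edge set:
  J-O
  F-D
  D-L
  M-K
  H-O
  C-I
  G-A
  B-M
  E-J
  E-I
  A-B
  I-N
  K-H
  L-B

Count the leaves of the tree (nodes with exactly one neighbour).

The leaves are C, F, G, N.
That is 4 leaves.

4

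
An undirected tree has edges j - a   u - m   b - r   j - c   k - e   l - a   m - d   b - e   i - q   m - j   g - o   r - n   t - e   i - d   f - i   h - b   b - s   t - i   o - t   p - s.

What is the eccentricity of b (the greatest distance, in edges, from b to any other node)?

The node farthest from b is l, via b – e – t – i – d – m – j – a – l — 8 edges.

8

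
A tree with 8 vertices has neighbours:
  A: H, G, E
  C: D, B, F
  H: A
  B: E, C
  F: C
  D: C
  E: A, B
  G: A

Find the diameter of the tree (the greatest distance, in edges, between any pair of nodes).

5

Starting from D, a farthest node is H at distance 5.
One longest path: D - C - B - E - A - H.
So the diameter is 5.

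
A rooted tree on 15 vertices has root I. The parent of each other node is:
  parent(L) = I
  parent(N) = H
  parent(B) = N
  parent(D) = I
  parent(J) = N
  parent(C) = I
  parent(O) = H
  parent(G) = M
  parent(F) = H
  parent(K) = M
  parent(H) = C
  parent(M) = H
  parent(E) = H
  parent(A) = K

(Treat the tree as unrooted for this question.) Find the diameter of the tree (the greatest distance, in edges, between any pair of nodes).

6

A longest path is A–K–M–H–C–I–L, with 6 edges.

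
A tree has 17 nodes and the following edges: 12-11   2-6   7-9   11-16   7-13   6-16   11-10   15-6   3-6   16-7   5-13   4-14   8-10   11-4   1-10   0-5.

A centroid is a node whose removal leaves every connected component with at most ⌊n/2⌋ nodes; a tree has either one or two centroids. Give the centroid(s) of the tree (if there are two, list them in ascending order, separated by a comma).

16

If 16 is removed the pieces have sizes 7, 5, 4, all ≤ ⌊17/2⌋ = 8.
Every other node leaves some component of size > 8, so the centroid is unique.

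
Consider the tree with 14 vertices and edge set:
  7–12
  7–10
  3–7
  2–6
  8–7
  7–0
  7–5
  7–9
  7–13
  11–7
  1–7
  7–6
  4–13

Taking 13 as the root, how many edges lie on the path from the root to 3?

2

13–7–3 — 2 edges.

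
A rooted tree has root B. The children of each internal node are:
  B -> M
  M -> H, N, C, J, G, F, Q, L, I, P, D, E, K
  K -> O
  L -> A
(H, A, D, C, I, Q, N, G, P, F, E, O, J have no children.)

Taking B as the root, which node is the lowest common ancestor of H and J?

M

H's ancestor chain is H, M, B and J's is J, M, B; they first meet at M.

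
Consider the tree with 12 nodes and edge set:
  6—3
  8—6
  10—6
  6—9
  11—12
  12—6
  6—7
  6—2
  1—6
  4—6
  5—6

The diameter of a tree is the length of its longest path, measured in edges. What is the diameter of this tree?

3

BFS from 11 reaches 3 last, at distance 3; BFS from 3 confirms no node is farther.
Path: 11-12-6-3.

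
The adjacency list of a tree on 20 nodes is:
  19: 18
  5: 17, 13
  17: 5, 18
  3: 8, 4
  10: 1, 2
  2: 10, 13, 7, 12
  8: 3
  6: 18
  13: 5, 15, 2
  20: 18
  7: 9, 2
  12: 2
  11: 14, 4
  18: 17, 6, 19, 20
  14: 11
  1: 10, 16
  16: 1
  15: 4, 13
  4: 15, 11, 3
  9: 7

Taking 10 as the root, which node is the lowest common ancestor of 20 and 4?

13

20's ancestor chain is 20, 18, 17, 5, 13, 2, 10 and 4's is 4, 15, 13, 2, 10; they first meet at 13.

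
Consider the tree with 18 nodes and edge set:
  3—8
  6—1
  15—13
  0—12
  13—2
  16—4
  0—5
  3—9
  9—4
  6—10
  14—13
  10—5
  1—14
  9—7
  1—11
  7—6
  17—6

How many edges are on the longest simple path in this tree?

8

Starting from 8, a farthest node is 15 at distance 8.
One longest path: 8 - 3 - 9 - 7 - 6 - 1 - 14 - 13 - 15.
So the diameter is 8.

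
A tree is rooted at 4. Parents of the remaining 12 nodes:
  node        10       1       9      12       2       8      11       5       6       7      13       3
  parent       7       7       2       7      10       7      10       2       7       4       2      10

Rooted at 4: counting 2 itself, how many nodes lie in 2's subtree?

Descendants of 2 (including itself): 2, 13, 5, 9. That's 4.

4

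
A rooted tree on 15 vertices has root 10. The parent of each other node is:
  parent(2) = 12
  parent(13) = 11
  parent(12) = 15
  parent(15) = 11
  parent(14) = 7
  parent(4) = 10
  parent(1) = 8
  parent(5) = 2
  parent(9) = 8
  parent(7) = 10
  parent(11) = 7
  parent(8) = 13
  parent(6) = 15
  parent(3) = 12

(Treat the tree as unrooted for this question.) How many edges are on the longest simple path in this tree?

7

Starting from 5, a farthest node is 4 at distance 7.
One longest path: 5-2-12-15-11-7-10-4.
So the diameter is 7.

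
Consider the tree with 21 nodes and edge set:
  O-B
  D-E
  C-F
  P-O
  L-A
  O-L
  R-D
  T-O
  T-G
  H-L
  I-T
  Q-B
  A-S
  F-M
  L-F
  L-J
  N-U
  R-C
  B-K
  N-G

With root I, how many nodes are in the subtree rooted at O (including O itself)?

16

O's subtree: {O, L, P, B, A, F, H, J, K, Q, S, C, M, R, D, E}, size 16.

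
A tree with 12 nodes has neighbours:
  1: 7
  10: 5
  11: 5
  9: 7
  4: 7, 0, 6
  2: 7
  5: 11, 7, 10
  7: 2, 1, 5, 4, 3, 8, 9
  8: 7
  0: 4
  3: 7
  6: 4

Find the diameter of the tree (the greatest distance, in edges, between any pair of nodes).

BFS from 6 reaches 11 last, at distance 4; BFS from 11 confirms no node is farther.
Path: 6-4-7-5-11.

4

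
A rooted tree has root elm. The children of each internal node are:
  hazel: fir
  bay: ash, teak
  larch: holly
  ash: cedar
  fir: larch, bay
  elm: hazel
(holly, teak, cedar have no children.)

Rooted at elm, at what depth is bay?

Climbing from bay to the root: bay → fir → hazel → elm. That's 3 steps.

3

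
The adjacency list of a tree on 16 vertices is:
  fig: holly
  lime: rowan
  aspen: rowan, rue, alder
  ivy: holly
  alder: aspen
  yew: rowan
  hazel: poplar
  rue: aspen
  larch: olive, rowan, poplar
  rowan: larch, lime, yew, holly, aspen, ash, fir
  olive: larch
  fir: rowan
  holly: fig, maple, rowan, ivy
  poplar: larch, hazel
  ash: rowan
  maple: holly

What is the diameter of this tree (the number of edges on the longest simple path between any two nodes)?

BFS from hazel reaches alder last, at distance 5; BFS from alder confirms no node is farther.
Path: hazel–poplar–larch–rowan–aspen–alder.

5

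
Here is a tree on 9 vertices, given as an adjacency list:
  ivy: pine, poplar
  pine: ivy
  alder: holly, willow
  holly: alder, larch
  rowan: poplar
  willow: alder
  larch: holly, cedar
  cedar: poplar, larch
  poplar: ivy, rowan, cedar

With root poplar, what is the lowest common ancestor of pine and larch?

poplar

pine's ancestor chain is pine, ivy, poplar and larch's is larch, cedar, poplar; they first meet at poplar.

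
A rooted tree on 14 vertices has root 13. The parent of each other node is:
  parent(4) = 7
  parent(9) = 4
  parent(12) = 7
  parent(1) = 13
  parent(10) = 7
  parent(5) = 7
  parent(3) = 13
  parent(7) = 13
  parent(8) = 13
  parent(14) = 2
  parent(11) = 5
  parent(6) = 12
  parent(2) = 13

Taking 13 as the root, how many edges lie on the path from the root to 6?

Climbing from 6 to the root: 6 – 12 – 7 – 13. That's 3 steps.

3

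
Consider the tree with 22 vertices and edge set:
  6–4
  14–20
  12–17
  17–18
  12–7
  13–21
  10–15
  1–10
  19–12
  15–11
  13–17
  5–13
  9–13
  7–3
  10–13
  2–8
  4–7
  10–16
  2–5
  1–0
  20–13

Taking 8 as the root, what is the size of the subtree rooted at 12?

6

12's subtree: {12, 19, 7, 3, 4, 6}, size 6.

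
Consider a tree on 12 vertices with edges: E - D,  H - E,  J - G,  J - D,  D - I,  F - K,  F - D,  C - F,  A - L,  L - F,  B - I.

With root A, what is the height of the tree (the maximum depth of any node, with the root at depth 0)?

5

A deepest node is G, reached by A–L–F–D–J–G.
That path has 5 edges, so the height is 5.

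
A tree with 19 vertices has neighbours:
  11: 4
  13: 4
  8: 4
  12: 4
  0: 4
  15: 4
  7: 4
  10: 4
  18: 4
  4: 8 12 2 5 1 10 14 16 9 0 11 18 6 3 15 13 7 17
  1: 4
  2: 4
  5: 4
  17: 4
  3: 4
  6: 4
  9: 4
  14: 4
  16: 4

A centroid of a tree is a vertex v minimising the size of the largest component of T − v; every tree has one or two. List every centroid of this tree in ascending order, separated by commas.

If 4 is removed the pieces have sizes 1, 1, 1, 1, 1, 1, 1, 1, 1, 1, 1, 1, 1, 1, 1, 1, 1, 1, all ≤ ⌊19/2⌋ = 9.
Every other node leaves some component of size > 9, so the centroid is unique.

4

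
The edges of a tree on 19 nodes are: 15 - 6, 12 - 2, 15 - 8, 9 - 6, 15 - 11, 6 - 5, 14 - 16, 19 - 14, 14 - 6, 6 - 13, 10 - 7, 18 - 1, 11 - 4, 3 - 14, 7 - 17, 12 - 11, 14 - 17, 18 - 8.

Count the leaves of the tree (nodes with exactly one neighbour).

Exactly 10 nodes have a single neighbour: 1, 2, 3, 4, 5, 9, 10, 13, 16, 19.

10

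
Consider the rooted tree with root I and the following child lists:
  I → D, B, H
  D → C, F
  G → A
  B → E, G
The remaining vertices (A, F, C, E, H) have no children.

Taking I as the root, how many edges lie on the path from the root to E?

I – B – E — 2 edges.

2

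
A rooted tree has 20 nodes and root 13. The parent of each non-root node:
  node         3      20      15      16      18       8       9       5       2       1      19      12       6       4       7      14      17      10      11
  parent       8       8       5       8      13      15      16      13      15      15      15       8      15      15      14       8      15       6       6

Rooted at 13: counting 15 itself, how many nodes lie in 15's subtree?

Descendants of 15 (including itself): 15, 8, 17, 4, 19, 1, 6, 2, 3, 20, 16, 12, 14, 11, 10, 9, 7. That's 17.

17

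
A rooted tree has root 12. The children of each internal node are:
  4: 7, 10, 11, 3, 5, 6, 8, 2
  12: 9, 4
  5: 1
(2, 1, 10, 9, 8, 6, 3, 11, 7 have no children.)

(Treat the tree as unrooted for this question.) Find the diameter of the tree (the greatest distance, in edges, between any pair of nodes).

4

Starting from 1, a farthest node is 9 at distance 4.
One longest path: 1-5-4-12-9.
So the diameter is 4.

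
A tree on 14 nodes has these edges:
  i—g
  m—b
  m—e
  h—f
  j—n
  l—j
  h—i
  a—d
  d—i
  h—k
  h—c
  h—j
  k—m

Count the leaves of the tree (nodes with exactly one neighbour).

Degree-1 nodes: a, b, c, e, f, g, l, n — 8 of them.

8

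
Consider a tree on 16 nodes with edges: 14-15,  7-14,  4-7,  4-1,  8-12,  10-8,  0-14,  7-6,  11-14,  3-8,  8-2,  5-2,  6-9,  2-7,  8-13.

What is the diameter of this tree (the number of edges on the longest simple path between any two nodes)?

5

A longest path is 12–8–2–7–4–1, with 5 edges.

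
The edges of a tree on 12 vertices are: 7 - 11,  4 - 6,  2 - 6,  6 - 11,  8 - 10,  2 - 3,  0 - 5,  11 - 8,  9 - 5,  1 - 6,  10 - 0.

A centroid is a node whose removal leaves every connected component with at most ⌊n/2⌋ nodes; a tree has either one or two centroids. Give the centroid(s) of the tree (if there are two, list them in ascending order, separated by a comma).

11

If 11 is removed the pieces have sizes 5, 5, 1, all ≤ ⌊12/2⌋ = 6.
No neighbour of 11 does as well, so 11 is the unique centroid.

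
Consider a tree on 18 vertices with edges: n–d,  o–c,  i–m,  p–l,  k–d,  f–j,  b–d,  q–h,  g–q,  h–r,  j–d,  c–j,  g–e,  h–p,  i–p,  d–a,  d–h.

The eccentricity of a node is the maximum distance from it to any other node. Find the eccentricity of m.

7

Distances from m peak at 7, attained at o.
m-i-p-h-d-j-c-o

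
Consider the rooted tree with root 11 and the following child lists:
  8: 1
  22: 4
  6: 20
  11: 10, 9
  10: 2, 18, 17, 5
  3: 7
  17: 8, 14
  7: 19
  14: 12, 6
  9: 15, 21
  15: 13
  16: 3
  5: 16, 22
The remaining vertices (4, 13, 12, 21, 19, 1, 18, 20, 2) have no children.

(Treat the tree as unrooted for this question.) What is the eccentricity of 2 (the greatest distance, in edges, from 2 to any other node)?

6

A farthest node from 2 is 19.
The path 2-10-5-16-3-7-19 has 6 edges.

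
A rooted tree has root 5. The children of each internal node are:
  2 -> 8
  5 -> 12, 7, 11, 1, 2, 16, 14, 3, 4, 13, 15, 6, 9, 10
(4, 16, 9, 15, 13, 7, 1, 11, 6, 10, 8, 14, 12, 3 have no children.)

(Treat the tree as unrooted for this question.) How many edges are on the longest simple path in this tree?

A longest path is 8 – 2 – 5 – 16, with 3 edges.

3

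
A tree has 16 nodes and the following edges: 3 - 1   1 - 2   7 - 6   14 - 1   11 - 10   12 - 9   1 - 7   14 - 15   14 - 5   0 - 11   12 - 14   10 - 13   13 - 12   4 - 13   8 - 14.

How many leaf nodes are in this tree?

9

The leaves are 0, 2, 3, 4, 5, 6, 8, 9, 15.
That is 9 leaves.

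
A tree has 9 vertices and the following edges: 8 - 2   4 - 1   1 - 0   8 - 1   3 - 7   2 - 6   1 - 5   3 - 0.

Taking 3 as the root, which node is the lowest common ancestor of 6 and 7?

3

6's ancestor chain is 6, 2, 8, 1, 0, 3 and 7's is 7, 3; they first meet at 3.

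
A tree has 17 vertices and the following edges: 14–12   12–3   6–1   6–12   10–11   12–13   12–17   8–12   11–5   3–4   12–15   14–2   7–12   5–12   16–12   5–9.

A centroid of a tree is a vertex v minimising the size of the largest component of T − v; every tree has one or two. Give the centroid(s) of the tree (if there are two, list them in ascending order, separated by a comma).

Delete 12: the remaining components have sizes 4, 2, 2, 2, 1, 1, 1, 1, 1, 1. Max 4 ≤ 8, so 12 is a centroid.
Every other node leaves some component of size > 8, so the centroid is unique.

12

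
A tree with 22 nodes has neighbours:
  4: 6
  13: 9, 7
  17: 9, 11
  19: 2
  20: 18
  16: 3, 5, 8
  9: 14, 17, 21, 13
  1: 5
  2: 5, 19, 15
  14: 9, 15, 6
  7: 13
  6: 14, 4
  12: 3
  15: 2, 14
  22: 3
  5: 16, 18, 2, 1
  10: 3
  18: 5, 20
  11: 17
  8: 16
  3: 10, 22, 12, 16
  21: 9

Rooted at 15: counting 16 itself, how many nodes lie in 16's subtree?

6

The subtree rooted at 16 contains: 16, 3, 8, 22, 12, 10 — 6 nodes.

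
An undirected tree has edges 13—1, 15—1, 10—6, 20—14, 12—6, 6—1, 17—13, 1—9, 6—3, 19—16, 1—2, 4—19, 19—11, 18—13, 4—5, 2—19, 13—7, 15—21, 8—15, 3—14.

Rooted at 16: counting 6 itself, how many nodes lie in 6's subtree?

6

6's subtree: {6, 10, 3, 12, 14, 20}, size 6.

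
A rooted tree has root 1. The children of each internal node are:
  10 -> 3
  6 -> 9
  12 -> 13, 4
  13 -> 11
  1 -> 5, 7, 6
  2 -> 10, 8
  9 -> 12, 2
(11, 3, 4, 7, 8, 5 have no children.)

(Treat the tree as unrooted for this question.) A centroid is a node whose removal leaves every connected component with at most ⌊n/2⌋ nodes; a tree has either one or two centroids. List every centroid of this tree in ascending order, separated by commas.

If 9 is removed the pieces have sizes 4, 4, 4, all ≤ ⌊13/2⌋ = 6.
No neighbour of 9 does as well, so 9 is the unique centroid.

9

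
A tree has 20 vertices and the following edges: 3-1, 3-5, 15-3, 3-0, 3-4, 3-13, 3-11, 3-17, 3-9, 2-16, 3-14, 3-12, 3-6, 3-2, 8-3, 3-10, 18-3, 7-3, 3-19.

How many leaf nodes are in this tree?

18

The leaves are 0, 1, 4, 5, 6, 7, 8, 9, 10, 11, 12, 13, 14, 15, 16, 17, 18, 19.
That is 18 leaves.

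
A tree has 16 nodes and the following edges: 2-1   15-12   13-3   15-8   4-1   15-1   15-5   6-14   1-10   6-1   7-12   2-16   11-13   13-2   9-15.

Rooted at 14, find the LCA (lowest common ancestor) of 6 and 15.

6

Ancestors of 6 (toward the root): 6, 14.
Ancestors of 15: 15, 1, 6, 14.
The deepest node appearing in both lists is 6.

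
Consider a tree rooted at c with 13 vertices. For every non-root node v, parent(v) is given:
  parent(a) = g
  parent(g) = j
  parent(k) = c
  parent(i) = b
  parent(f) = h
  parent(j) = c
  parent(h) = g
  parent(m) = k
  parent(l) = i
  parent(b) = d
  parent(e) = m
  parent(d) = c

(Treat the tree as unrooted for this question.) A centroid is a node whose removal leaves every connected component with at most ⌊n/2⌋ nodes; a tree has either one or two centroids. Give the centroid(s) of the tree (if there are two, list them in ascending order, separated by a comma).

Delete c: the remaining components have sizes 5, 4, 3. Max 5 ≤ 6, so c is a centroid.
Every other node leaves some component of size > 6, so the centroid is unique.

c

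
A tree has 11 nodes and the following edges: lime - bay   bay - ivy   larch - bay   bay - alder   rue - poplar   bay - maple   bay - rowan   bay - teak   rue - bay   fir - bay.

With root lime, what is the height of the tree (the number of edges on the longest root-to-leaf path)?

3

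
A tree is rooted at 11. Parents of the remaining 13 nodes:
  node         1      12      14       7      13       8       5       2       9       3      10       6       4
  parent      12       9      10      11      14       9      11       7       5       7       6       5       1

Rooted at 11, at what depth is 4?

Path from 11 to 4: 11–5–9–12–1–4, which has 5 edges.

5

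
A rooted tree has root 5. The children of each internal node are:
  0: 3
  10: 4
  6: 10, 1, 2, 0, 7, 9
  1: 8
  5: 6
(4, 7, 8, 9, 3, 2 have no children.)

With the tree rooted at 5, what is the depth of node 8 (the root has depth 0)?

Climbing from 8 to the root: 8–1–6–5. That's 3 steps.

3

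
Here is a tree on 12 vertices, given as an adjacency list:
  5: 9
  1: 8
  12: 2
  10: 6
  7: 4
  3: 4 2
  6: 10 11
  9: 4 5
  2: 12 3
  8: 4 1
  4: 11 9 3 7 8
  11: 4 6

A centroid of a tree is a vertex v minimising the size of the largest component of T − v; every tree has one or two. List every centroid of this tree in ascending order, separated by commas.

If 4 is removed the pieces have sizes 3, 3, 2, 2, 1, all ≤ ⌊12/2⌋ = 6.
No neighbour of 4 does as well, so 4 is the unique centroid.

4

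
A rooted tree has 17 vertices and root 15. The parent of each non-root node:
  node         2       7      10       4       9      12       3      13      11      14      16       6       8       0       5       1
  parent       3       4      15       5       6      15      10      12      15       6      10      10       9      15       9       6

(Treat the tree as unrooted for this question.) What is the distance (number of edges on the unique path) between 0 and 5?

5

0 – 15 – 10 – 6 – 9 – 5: 5 edges.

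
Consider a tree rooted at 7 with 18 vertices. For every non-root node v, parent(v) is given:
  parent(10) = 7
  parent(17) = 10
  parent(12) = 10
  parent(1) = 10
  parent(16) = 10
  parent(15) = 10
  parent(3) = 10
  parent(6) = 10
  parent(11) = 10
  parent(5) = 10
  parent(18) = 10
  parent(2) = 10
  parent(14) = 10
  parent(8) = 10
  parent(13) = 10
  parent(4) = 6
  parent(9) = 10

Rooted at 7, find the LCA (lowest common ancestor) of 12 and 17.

10

Ancestors of 12 (toward the root): 12, 10, 7.
Ancestors of 17: 17, 10, 7.
The deepest node appearing in both lists is 10.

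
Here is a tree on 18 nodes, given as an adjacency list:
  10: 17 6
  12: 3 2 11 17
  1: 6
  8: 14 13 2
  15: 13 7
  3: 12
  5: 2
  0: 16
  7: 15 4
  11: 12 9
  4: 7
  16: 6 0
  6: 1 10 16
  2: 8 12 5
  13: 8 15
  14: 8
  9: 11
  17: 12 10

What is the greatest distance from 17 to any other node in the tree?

7

The node farthest from 17 is 4, via 17–12–2–8–13–15–7–4 — 7 edges.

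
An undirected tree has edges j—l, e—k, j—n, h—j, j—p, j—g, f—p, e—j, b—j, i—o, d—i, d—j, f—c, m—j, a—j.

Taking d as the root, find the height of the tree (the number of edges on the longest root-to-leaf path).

A deepest node is c, reached by d → j → p → f → c.
That path has 4 edges, so the height is 4.

4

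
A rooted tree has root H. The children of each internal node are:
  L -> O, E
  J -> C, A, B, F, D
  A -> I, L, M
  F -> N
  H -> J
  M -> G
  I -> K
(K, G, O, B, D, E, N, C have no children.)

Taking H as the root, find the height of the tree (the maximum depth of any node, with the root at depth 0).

The longest root-to-leaf path is H–J–A–L–O (4 edges).

4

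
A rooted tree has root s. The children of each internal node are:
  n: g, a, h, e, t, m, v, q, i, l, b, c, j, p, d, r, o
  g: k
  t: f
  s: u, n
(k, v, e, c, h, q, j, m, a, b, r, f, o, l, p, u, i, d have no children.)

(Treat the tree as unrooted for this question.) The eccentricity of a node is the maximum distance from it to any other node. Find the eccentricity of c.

3

The node farthest from c is k (u, f also at distance 3), via c – n – g – k — 3 edges.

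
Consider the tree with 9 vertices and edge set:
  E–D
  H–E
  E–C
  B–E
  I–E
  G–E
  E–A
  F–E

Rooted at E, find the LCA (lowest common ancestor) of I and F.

I's ancestor chain is I, E and F's is F, E; they first meet at E.

E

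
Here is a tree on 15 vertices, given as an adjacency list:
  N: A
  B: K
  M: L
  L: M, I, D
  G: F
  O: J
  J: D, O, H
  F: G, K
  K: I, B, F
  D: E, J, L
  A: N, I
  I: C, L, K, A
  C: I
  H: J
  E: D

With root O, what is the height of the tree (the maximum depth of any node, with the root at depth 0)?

7

The longest root-to-leaf path is O – J – D – L – I – K – F – G (7 edges).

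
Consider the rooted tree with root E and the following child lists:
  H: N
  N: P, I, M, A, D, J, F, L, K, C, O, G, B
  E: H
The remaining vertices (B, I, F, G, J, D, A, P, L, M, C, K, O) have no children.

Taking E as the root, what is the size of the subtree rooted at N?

N's subtree: {N, C, M, P, F, I, J, A, K, G, D, B, O, L}, size 14.

14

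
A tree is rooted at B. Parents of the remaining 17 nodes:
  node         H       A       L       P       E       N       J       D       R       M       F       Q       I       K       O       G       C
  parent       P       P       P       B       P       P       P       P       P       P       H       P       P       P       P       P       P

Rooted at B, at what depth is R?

2

Path from B to R: B–P–R, which has 2 edges.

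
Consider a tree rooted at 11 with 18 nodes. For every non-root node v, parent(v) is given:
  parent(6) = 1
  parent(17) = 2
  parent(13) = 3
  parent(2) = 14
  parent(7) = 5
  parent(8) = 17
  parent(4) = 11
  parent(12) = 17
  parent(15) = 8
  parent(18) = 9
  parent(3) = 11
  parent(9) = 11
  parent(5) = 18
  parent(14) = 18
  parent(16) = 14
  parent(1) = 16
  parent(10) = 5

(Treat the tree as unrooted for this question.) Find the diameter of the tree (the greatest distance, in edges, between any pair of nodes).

Starting from 13, a farthest node is 15 at distance 9.
One longest path: 13 - 3 - 11 - 9 - 18 - 14 - 2 - 17 - 8 - 15.
So the diameter is 9.

9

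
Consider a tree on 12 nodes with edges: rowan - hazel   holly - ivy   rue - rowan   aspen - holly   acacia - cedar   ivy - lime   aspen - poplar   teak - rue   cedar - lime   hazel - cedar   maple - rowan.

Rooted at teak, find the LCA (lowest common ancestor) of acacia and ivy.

cedar

acacia's ancestor chain is acacia, cedar, hazel, rowan, rue, teak and ivy's is ivy, lime, cedar, hazel, rowan, rue, teak; they first meet at cedar.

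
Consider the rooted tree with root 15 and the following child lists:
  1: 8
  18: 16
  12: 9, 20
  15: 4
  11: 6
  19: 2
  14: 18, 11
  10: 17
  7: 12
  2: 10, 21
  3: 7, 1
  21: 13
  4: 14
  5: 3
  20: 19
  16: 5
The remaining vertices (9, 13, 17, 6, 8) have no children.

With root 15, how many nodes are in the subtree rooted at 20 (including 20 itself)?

20's subtree: {20, 19, 2, 10, 21, 17, 13}, size 7.

7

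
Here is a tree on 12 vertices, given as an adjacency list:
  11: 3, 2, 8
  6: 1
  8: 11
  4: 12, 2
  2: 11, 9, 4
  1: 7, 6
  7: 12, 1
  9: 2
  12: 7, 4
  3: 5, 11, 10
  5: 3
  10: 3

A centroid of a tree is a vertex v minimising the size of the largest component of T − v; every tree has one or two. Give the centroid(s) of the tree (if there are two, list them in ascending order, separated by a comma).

2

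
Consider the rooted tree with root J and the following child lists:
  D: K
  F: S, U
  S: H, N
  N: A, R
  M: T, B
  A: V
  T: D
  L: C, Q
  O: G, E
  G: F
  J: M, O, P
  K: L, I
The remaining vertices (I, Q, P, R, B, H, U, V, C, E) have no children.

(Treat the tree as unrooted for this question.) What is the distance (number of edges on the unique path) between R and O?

R - N - S - F - G - O: 5 edges.

5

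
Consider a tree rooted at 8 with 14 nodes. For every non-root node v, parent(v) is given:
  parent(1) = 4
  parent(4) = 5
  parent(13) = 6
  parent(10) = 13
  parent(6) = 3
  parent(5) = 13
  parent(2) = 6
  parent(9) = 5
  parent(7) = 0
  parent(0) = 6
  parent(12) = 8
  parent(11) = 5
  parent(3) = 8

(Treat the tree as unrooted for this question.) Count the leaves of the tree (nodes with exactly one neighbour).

7

Degree-1 nodes: 1, 2, 7, 9, 10, 11, 12 — 7 of them.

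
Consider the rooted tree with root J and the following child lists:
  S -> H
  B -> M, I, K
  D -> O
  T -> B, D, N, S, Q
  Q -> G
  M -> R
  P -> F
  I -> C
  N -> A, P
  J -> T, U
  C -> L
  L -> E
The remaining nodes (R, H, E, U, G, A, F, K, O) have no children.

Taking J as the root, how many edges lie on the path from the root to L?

J → T → B → I → C → L — 5 edges.

5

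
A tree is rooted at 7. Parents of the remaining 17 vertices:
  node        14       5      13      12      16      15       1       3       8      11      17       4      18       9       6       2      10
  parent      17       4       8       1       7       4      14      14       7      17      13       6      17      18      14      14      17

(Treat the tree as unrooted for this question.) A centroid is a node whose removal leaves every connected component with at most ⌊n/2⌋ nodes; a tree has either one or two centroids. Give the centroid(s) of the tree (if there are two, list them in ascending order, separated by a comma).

If 17 is removed the pieces have sizes 9, 4, 2, 1, 1, all ≤ ⌊18/2⌋ = 9.
Its neighbour 14 also leaves a largest component of size 9, so both are centroids.

14, 17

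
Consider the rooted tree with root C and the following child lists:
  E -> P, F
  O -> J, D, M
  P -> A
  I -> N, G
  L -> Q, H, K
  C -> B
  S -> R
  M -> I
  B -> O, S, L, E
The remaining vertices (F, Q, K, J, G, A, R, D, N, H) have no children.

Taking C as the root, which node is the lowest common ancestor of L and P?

B

Path L→root: L B C; path P→root: P E B C.
First common node: B.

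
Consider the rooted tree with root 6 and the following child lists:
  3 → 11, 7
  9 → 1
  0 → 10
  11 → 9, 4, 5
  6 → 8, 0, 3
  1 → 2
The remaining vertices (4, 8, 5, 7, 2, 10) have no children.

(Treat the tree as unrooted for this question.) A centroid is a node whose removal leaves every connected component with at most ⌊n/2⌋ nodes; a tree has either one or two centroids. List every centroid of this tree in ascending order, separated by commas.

Delete 11: the remaining components have sizes 6, 3, 1, 1. Max 6 ≤ 6, so 11 is a centroid.
3 is adjacent to 11 and is also a centroid (the largest component after removing it is likewise 6).

3, 11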